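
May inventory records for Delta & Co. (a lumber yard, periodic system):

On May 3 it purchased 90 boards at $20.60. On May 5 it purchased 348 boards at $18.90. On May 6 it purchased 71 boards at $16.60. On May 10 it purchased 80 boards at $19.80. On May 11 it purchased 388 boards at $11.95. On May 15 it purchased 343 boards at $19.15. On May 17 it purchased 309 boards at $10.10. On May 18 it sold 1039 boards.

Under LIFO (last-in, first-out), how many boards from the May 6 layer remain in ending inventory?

71

May 18, 1039 sold [LIFO — newest first]: 309 @ $10.10 + 343 @ $19.15 + 387 @ $11.95 = $14,314.00
Ending inventory: 90 @ $20.60 + 348 @ $18.90 + 71 @ $16.60 + 80 @ $19.80 + 1 @ $11.95 = $11,205.75
Check: goods available $25,519.75 = COGS $14,314.00 + ending $11,205.75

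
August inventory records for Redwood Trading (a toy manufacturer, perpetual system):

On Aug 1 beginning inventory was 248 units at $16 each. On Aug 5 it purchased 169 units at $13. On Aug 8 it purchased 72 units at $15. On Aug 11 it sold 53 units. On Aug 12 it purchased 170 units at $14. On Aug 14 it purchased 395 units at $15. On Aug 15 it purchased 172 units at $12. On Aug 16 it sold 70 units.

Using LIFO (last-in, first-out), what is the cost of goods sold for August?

COGS = $1,635

Aug 11, 53 sold [LIFO — newest first]: 53 @ $15 = $795
Aug 16, 70 sold [LIFO — newest first]: 70 @ $12 = $840
Total COGS = $795 + $840 = $1,635
Ending inventory: 248 @ $16 + 169 @ $13 + 19 @ $15 + 170 @ $14 + 395 @ $15 + 102 @ $12 = $15,979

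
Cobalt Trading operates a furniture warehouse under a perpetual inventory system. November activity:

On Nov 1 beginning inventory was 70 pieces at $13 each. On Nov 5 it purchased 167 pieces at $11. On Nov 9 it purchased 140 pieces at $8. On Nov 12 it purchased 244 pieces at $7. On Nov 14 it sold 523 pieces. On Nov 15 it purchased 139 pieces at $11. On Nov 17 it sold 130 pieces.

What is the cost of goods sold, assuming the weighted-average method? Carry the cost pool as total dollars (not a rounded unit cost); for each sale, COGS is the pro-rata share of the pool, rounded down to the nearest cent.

After Nov 1: 70 on hand, pool $910.00 (≈ $13.0000 each)
After Nov 5: 237 on hand, pool $2,747.00 (≈ $11.5907 each)
After Nov 9: 377 on hand, pool $3,867.00 (≈ $10.2573 each)
After Nov 12: 621 on hand, pool $5,575.00 (≈ $8.9775 each)
Nov 14, sell 523: 523/621 × $5,575.00 → $4,695.20
After Nov 15: 237 on hand, pool $2,408.80 (≈ $10.1637 each)
Nov 17, sell 130: 130/237 × $2,408.80 → $1,321.28
Total COGS = $4,695.20 + $1,321.28 = $6,016.48
Ending inventory (cost pool remaining) = $1,087.52

COGS = $6,016.48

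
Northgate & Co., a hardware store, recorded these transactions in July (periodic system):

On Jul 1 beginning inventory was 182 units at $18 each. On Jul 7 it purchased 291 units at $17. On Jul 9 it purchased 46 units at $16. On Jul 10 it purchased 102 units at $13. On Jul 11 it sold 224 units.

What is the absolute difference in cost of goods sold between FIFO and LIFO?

$636

FIFO COGS: 182 @ $18 + 42 @ $17 = $3,990
LIFO COGS: 102 @ $13 + 46 @ $16 + 76 @ $17 = $3,354
Difference = |$3,990 − $3,354| = $636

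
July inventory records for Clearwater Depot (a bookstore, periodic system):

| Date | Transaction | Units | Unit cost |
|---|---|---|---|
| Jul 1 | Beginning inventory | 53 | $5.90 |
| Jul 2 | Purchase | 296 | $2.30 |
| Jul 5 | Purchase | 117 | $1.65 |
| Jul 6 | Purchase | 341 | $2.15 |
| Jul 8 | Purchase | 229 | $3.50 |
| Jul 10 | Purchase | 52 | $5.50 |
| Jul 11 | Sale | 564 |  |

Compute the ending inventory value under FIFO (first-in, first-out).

Ending inventory = $1,609.95

Jul 11, 564 sold [FIFO — oldest first]: 53 @ $5.90 + 296 @ $2.30 + 117 @ $1.65 + 98 @ $2.15 = $1,397.25
Ending inventory: 243 @ $2.15 + 229 @ $3.50 + 52 @ $5.50 = $1,609.95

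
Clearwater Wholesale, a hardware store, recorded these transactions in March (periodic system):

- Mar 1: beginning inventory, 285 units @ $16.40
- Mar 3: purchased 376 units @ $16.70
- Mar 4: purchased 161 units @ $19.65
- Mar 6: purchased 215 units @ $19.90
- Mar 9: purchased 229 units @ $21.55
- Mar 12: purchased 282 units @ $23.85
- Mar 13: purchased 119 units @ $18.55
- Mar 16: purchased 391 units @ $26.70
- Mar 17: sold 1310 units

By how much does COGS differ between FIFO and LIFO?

FIFO COGS: 285 @ $16.40 + 376 @ $16.70 + 161 @ $19.65 + 215 @ $19.90 + 229 @ $21.55 + 44 @ $23.85 = $24,379.70
LIFO COGS: 391 @ $26.70 + 119 @ $18.55 + 282 @ $23.85 + 229 @ $21.55 + 215 @ $19.90 + 74 @ $19.65 = $30,040.40
Difference = |$24,379.70 − $30,040.40| = $5,660.70

$5,660.70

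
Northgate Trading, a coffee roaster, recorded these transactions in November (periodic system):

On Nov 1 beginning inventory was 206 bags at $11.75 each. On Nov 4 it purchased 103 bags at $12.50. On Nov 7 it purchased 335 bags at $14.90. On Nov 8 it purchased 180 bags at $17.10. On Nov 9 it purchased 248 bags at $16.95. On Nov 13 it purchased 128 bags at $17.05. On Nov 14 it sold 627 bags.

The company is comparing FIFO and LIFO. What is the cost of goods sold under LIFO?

COGS = $10,521.90

FIFO COGS: 206 @ $11.75 + 103 @ $12.50 + 318 @ $14.90 = $8,446.20
LIFO COGS: 128 @ $17.05 + 248 @ $16.95 + 180 @ $17.10 + 71 @ $14.90 = $10,521.90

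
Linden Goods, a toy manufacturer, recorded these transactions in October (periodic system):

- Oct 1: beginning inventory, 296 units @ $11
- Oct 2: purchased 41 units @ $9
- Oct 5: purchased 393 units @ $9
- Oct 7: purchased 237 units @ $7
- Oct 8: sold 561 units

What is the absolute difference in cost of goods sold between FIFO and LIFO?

$1,066

FIFO COGS: 296 @ $11 + 41 @ $9 + 224 @ $9 = $5,641
LIFO COGS: 237 @ $7 + 324 @ $9 = $4,575
Difference = |$5,641 − $4,575| = $1,066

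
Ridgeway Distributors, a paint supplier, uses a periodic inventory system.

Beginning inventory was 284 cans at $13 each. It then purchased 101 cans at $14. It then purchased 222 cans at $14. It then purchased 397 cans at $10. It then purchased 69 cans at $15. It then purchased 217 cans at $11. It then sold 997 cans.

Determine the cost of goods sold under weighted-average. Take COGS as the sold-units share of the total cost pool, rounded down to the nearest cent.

COGS = $12,061.38

Sale 1, sell 997: 997/1290 × $15,606.00 → $12,061.38
Ending inventory (cost pool remaining) = $3,544.62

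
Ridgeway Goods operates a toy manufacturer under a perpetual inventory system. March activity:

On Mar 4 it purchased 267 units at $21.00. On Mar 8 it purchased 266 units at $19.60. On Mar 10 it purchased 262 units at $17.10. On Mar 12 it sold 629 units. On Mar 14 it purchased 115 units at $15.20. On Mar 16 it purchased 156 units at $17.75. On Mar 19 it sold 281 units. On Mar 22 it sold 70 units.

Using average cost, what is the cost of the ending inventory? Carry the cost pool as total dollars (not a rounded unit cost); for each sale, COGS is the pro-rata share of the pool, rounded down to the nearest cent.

After Mar 4: 267 on hand, pool $5,607.00 (≈ $21.0000 each)
After Mar 8: 533 on hand, pool $10,820.60 (≈ $20.3013 each)
After Mar 10: 795 on hand, pool $15,300.80 (≈ $19.2463 each)
Mar 12, sell 629: 629/795 × $15,300.80 → $12,105.91
After Mar 14: 281 on hand, pool $4,942.89 (≈ $17.5904 each)
After Mar 16: 437 on hand, pool $7,711.89 (≈ $17.6473 each)
Mar 19, sell 281: 281/437 × $7,711.89 → $4,958.90
Mar 22, sell 70: 70/156 × $2,752.99 → $1,235.31
Total COGS = $12,105.91 + $4,958.90 + $1,235.31 = $18,300.12
Ending inventory (cost pool remaining) = $1,517.68
Check: goods available $19,817.80 = COGS $18,300.12 + ending $1,517.68

Ending inventory = $1,517.68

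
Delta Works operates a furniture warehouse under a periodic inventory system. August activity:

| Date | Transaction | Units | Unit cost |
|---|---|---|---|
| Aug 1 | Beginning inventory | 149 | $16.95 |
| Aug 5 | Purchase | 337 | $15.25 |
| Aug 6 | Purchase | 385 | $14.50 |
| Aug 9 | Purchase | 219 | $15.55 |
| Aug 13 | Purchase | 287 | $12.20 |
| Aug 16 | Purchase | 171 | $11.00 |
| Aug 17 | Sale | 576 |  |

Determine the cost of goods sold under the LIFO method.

Aug 17, 576 sold [LIFO — newest first]: 171 @ $11.00 + 287 @ $12.20 + 118 @ $15.55 = $7,217.30
Ending inventory: 149 @ $16.95 + 337 @ $15.25 + 385 @ $14.50 + 101 @ $15.55 = $14,817.85

COGS = $7,217.30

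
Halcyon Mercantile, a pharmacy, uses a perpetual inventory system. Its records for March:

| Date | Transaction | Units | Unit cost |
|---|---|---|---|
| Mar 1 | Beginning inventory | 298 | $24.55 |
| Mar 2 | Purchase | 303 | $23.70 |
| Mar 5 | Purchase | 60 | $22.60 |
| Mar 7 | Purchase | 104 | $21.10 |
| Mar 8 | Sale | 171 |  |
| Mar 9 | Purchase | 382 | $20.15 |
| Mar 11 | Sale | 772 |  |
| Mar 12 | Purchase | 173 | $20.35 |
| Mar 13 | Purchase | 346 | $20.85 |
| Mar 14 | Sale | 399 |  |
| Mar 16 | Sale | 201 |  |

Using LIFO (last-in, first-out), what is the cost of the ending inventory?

Mar 8, 171 sold [LIFO — newest first]: 104 @ $21.10 + 60 @ $22.60 + 7 @ $23.70 = $3,716.30
Mar 11, 772 sold [LIFO — newest first]: 382 @ $20.15 + 296 @ $23.70 + 94 @ $24.55 = $17,020.20
Mar 14, 399 sold [LIFO — newest first]: 346 @ $20.85 + 53 @ $20.35 = $8,292.65
Mar 16, 201 sold [LIFO — newest first]: 120 @ $20.35 + 81 @ $24.55 = $4,430.55
Total COGS = $3,716.30 + $17,020.20 + $8,292.65 + $4,430.55 = $33,459.70
Ending inventory: 123 @ $24.55 = $3,019.65

Ending inventory = $3,019.65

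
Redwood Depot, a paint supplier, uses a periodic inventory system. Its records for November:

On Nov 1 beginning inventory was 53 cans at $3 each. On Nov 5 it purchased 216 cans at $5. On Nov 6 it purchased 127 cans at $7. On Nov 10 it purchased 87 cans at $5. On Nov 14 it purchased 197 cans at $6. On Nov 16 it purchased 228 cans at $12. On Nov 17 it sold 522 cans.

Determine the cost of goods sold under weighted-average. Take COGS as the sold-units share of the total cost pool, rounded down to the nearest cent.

Nov 17, sell 522: 522/908 × $6,481.00 → $3,725.86
Ending inventory (cost pool remaining) = $2,755.14
Check: goods available $6,481.00 = COGS $3,725.86 + ending $2,755.14

COGS = $3,725.86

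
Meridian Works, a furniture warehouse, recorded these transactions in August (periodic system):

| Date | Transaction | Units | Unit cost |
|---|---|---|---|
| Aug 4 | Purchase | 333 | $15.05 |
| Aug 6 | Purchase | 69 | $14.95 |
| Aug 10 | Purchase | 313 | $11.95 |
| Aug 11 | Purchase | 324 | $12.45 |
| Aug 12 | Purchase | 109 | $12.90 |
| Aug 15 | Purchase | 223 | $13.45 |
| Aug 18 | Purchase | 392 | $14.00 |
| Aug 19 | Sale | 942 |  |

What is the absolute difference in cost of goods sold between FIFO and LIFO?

$2.15

FIFO COGS: 333 @ $15.05 + 69 @ $14.95 + 313 @ $11.95 + 227 @ $12.45 = $12,609.70
LIFO COGS: 392 @ $14.00 + 223 @ $13.45 + 109 @ $12.90 + 218 @ $12.45 = $12,607.55
Difference = |$12,609.70 − $12,607.55| = $2.15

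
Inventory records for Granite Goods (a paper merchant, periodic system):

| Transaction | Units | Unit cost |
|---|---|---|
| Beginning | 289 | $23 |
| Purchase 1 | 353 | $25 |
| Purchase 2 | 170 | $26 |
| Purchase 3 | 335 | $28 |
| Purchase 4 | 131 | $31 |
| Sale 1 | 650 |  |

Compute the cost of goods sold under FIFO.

Sale 1 (650) [FIFO — oldest first]: 289 @ $23 + 353 @ $25 + 8 @ $26 = $15,680
Ending inventory: 162 @ $26 + 335 @ $28 + 131 @ $31 = $17,653

COGS = $15,680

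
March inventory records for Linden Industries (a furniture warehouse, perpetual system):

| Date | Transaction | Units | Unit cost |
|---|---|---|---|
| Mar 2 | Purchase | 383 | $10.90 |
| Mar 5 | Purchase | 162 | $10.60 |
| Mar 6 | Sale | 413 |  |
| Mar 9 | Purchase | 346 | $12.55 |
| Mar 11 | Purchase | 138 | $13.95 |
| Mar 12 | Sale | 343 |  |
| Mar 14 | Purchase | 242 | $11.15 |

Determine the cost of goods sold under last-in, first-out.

Mar 6, 413 sold [LIFO — newest first]: 162 @ $10.60 + 251 @ $10.90 = $4,453.10
Mar 12, 343 sold [LIFO — newest first]: 138 @ $13.95 + 205 @ $12.55 = $4,497.85
Total COGS = $4,453.10 + $4,497.85 = $8,950.95
Ending inventory: 132 @ $10.90 + 141 @ $12.55 + 242 @ $11.15 = $5,906.65

COGS = $8,950.95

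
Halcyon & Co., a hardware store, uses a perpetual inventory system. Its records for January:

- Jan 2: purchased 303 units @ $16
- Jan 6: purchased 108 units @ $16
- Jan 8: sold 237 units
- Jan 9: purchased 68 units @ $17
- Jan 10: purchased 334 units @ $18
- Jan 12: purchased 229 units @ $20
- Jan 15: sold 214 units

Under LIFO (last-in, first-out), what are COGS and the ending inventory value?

COGS = $8,072; ending inventory = $10,252

Jan 8, 237 sold [LIFO — newest first]: 108 @ $16 + 129 @ $16 = $3,792
Jan 15, 214 sold [LIFO — newest first]: 214 @ $20 = $4,280
Total COGS = $3,792 + $4,280 = $8,072
Ending inventory: 174 @ $16 + 68 @ $17 + 334 @ $18 + 15 @ $20 = $10,252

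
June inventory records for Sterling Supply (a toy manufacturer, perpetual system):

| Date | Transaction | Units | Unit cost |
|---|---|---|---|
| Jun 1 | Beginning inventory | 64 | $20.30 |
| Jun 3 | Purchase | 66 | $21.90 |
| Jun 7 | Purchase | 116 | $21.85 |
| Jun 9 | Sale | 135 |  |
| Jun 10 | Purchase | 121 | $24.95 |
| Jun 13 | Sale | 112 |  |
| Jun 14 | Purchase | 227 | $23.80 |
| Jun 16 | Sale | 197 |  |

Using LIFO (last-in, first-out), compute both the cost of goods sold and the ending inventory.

Jun 9, 135 sold [LIFO — newest first]: 116 @ $21.85 + 19 @ $21.90 = $2,950.70
Jun 13, 112 sold [LIFO — newest first]: 112 @ $24.95 = $2,794.40
Jun 16, 197 sold [LIFO — newest first]: 197 @ $23.80 = $4,688.60
Total COGS = $2,950.70 + $2,794.40 + $4,688.60 = $10,433.70
Ending inventory: 64 @ $20.30 + 47 @ $21.90 + 9 @ $24.95 + 30 @ $23.80 = $3,267.05
Check: goods available $13,700.75 = COGS $10,433.70 + ending $3,267.05

COGS = $10,433.70; ending inventory = $3,267.05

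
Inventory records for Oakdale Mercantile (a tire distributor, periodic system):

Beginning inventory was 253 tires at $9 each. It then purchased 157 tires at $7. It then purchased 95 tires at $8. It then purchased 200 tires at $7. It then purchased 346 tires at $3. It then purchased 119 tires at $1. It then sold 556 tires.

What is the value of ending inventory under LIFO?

Ending inventory = $4,899

Sale 1 (556) [LIFO — newest first]: 119 @ $1 + 346 @ $3 + 91 @ $7 = $1,794
Ending inventory: 253 @ $9 + 157 @ $7 + 95 @ $8 + 109 @ $7 = $4,899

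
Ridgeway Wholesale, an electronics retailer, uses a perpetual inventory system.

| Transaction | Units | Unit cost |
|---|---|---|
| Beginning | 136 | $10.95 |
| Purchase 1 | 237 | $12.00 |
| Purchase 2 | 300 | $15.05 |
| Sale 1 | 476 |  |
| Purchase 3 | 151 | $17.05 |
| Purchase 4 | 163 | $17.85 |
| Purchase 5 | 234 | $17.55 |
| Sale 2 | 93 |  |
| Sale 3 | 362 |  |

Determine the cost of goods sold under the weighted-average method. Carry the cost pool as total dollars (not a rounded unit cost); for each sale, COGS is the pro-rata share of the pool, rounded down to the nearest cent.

COGS = $13,697.46

After Beginning: 136 on hand, pool $1,489.20 (≈ $10.9500 each)
After Purchase 1: 373 on hand, pool $4,333.20 (≈ $11.6172 each)
After Purchase 2: 673 on hand, pool $8,848.20 (≈ $13.1474 each)
Sale 1, sell 476: 476/673 × $8,848.20 → $6,258.16
After Purchase 3: 348 on hand, pool $5,164.59 (≈ $14.8408 each)
After Purchase 4: 511 on hand, pool $8,074.14 (≈ $15.8007 each)
After Purchase 5: 745 on hand, pool $12,180.84 (≈ $16.3501 each)
Sale 2, sell 93: 93/745 × $12,180.84 → $1,520.56
Sale 3, sell 362: 362/652 × $10,660.28 → $5,918.74
Total COGS = $6,258.16 + $1,520.56 + $5,918.74 = $13,697.46
Ending inventory (cost pool remaining) = $4,741.54
Check: goods available $18,439.00 = COGS $13,697.46 + ending $4,741.54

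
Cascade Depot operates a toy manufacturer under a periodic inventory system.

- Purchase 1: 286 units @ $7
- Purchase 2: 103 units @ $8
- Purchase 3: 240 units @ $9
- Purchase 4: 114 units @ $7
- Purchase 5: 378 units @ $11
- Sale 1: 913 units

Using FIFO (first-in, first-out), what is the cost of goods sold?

COGS = $7,654

Sale 1 (913) [FIFO — oldest first]: 286 @ $7 + 103 @ $8 + 240 @ $9 + 114 @ $7 + 170 @ $11 = $7,654
Ending inventory: 208 @ $11 = $2,288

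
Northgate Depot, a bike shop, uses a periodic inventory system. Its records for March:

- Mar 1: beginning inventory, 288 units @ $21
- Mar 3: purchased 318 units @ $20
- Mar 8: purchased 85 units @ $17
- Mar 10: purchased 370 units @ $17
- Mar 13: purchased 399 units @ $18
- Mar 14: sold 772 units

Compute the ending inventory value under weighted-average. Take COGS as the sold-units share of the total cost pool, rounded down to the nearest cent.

Mar 14, sell 772: 772/1460 × $27,325.00 → $14,448.56
Ending inventory (cost pool remaining) = $12,876.44

Ending inventory = $12,876.44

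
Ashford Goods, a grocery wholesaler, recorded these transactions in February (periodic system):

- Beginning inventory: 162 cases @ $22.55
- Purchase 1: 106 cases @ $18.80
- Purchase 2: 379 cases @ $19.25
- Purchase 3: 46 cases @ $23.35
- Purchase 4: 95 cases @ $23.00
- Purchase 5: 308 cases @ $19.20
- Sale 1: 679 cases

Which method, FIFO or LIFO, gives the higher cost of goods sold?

FIFO COGS: 162 @ $22.55 + 106 @ $18.80 + 379 @ $19.25 + 32 @ $23.35 = $13,688.85
LIFO COGS: 308 @ $19.20 + 95 @ $23.00 + 46 @ $23.35 + 230 @ $19.25 = $13,600.20

FIFO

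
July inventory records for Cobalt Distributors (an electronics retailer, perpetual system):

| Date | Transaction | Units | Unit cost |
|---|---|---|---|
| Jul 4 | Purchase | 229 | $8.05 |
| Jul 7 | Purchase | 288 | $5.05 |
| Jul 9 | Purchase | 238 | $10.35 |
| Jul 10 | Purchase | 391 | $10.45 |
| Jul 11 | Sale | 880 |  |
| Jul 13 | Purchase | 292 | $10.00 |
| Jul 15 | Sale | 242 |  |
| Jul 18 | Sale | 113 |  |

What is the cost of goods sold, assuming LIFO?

COGS = $11,132.95

Jul 11, 880 sold [LIFO — newest first]: 391 @ $10.45 + 238 @ $10.35 + 251 @ $5.05 = $7,816.80
Jul 15, 242 sold [LIFO — newest first]: 242 @ $10.00 = $2,420.00
Jul 18, 113 sold [LIFO — newest first]: 50 @ $10.00 + 37 @ $5.05 + 26 @ $8.05 = $896.15
Total COGS = $7,816.80 + $2,420.00 + $896.15 = $11,132.95
Ending inventory: 203 @ $8.05 = $1,634.15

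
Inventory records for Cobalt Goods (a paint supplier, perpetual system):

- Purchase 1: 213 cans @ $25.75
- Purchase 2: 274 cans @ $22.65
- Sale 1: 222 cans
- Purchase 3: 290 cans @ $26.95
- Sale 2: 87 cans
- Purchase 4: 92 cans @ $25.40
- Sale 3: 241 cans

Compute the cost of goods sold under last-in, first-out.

COGS = $13,725.30

Sale 1 (222) [LIFO — newest first]: 222 @ $22.65 = $5,028.30
Sale 2 (87) [LIFO — newest first]: 87 @ $26.95 = $2,344.65
Sale 3 (241) [LIFO — newest first]: 92 @ $25.40 + 149 @ $26.95 = $6,352.35
Total COGS = $5,028.30 + $2,344.65 + $6,352.35 = $13,725.30
Ending inventory: 213 @ $25.75 + 52 @ $22.65 + 54 @ $26.95 = $8,117.85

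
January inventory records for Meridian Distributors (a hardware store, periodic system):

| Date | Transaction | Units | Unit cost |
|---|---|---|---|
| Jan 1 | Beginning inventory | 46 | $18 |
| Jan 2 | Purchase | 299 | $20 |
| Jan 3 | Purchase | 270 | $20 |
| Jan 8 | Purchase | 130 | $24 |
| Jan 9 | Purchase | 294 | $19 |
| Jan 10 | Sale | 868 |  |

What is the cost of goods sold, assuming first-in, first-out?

COGS = $17,665

Jan 10, 868 sold [FIFO — oldest first]: 46 @ $18 + 299 @ $20 + 270 @ $20 + 130 @ $24 + 123 @ $19 = $17,665
Ending inventory: 171 @ $19 = $3,249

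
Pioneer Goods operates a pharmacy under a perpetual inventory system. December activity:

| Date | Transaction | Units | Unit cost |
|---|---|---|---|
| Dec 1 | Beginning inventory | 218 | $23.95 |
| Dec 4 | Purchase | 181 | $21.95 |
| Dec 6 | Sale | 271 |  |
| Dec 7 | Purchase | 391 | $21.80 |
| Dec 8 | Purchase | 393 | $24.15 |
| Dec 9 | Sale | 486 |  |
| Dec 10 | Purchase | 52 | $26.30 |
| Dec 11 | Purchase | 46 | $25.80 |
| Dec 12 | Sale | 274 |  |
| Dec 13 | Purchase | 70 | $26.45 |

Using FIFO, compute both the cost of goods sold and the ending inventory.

COGS = $23,538.00; ending inventory = $8,076.70

Dec 6, 271 sold [FIFO — oldest first]: 218 @ $23.95 + 53 @ $21.95 = $6,384.45
Dec 9, 486 sold [FIFO — oldest first]: 128 @ $21.95 + 358 @ $21.80 = $10,614.00
Dec 12, 274 sold [FIFO — oldest first]: 33 @ $21.80 + 241 @ $24.15 = $6,539.55
Total COGS = $6,384.45 + $10,614.00 + $6,539.55 = $23,538.00
Ending inventory: 152 @ $24.15 + 52 @ $26.30 + 46 @ $25.80 + 70 @ $26.45 = $8,076.70
Check: goods available $31,614.70 = COGS $23,538.00 + ending $8,076.70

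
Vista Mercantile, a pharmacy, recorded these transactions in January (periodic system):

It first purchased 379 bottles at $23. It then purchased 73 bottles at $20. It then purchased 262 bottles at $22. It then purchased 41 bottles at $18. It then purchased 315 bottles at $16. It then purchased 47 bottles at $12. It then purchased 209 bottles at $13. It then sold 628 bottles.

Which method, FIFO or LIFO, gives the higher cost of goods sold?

FIFO

FIFO COGS: 379 @ $23 + 73 @ $20 + 176 @ $22 = $14,049
LIFO COGS: 209 @ $13 + 47 @ $12 + 315 @ $16 + 41 @ $18 + 16 @ $22 = $9,411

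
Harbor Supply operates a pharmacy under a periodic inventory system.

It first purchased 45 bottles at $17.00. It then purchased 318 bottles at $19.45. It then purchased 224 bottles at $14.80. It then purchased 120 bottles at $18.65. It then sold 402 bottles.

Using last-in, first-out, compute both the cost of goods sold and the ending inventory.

COGS = $6,681.30; ending inventory = $5,822.00

Sale 1 (402) [LIFO — newest first]: 120 @ $18.65 + 224 @ $14.80 + 58 @ $19.45 = $6,681.30
Ending inventory: 45 @ $17.00 + 260 @ $19.45 = $5,822.00
Check: goods available $12,503.30 = COGS $6,681.30 + ending $5,822.00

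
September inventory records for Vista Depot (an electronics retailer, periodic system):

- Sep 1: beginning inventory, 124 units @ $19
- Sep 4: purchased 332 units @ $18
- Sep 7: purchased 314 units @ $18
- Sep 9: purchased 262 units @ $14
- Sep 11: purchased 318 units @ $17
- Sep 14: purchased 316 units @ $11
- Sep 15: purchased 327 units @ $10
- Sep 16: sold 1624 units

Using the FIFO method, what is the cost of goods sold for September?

COGS = $26,072

Sep 16, 1624 sold [FIFO — oldest first]: 124 @ $19 + 332 @ $18 + 314 @ $18 + 262 @ $14 + 318 @ $17 + 274 @ $11 = $26,072
Ending inventory: 42 @ $11 + 327 @ $10 = $3,732
Check: goods available $29,804 = COGS $26,072 + ending $3,732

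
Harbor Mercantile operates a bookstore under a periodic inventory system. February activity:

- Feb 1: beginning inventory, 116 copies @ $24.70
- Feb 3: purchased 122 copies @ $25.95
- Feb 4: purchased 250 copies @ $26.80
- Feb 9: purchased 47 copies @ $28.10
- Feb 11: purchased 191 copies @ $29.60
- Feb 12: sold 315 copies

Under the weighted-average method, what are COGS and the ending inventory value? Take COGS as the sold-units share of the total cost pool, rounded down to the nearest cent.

Feb 12, sell 315: 315/726 × $19,705.40 → $8,549.86
Ending inventory (cost pool remaining) = $11,155.54
Check: goods available $19,705.40 = COGS $8,549.86 + ending $11,155.54

COGS = $8,549.86; ending inventory = $11,155.54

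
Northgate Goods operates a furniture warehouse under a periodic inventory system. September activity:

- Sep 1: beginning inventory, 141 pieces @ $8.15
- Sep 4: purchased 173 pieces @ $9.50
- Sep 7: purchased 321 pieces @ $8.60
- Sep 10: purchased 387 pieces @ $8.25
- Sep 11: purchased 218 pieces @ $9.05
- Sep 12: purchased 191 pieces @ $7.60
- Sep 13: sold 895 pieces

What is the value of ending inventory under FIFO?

Ending inventory = $4,472.25

Sep 13, 895 sold [FIFO — oldest first]: 141 @ $8.15 + 173 @ $9.50 + 321 @ $8.60 + 260 @ $8.25 = $7,698.25
Ending inventory: 127 @ $8.25 + 218 @ $9.05 + 191 @ $7.60 = $4,472.25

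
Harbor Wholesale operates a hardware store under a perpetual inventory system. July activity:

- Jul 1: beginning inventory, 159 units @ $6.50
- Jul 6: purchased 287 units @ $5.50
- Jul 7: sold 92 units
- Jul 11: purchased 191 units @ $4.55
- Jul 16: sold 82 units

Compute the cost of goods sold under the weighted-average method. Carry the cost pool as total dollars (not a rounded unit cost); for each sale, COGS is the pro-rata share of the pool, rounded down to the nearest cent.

COGS = $981.47

After Jul 1: 159 on hand, pool $1,033.50 (≈ $6.5000 each)
After Jul 6: 446 on hand, pool $2,612.00 (≈ $5.8565 each)
Jul 7, sell 92: 92/446 × $2,612.00 → $538.79
After Jul 11: 545 on hand, pool $2,942.26 (≈ $5.3986 each)
Jul 16, sell 82: 82/545 × $2,942.26 → $442.68
Total COGS = $538.79 + $442.68 = $981.47
Ending inventory (cost pool remaining) = $2,499.58
Check: goods available $3,481.05 = COGS $981.47 + ending $2,499.58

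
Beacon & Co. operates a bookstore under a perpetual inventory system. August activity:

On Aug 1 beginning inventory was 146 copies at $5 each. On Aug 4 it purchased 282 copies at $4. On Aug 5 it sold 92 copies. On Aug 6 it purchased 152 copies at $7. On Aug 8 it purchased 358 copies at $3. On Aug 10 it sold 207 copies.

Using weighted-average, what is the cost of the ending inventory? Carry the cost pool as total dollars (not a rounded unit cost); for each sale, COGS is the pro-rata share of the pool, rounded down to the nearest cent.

Ending inventory = $2,716.60

After Aug 1: 146 on hand, pool $730.00 (≈ $5.0000 each)
After Aug 4: 428 on hand, pool $1,858.00 (≈ $4.3411 each)
Aug 5, sell 92: 92/428 × $1,858.00 → $399.38
After Aug 6: 488 on hand, pool $2,522.62 (≈ $5.1693 each)
After Aug 8: 846 on hand, pool $3,596.62 (≈ $4.2513 each)
Aug 10, sell 207: 207/846 × $3,596.62 → $880.02
Total COGS = $399.38 + $880.02 = $1,279.40
Ending inventory (cost pool remaining) = $2,716.60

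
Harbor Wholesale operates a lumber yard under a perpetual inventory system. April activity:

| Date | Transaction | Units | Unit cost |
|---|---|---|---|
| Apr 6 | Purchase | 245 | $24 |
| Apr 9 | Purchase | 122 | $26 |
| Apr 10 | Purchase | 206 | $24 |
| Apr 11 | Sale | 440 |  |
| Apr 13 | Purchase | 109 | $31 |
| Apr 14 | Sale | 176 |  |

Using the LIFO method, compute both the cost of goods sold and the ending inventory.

COGS = $15,791; ending inventory = $1,584

Apr 11, 440 sold [LIFO — newest first]: 206 @ $24 + 122 @ $26 + 112 @ $24 = $10,804
Apr 14, 176 sold [LIFO — newest first]: 109 @ $31 + 67 @ $24 = $4,987
Total COGS = $10,804 + $4,987 = $15,791
Ending inventory: 66 @ $24 = $1,584
Check: goods available $17,375 = COGS $15,791 + ending $1,584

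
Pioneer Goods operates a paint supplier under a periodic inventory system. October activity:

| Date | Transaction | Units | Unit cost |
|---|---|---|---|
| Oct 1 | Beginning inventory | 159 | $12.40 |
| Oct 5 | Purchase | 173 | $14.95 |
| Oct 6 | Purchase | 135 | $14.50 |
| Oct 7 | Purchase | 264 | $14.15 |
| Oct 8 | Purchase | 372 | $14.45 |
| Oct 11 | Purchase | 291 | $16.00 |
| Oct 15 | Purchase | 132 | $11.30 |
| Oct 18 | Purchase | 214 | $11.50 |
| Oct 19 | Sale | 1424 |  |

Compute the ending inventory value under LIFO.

Oct 19, 1424 sold [LIFO — newest first]: 214 @ $11.50 + 132 @ $11.30 + 291 @ $16.00 + 372 @ $14.45 + 264 @ $14.15 + 135 @ $14.50 + 16 @ $14.95 = $19,916.30
Ending inventory: 159 @ $12.40 + 157 @ $14.95 = $4,318.75

Ending inventory = $4,318.75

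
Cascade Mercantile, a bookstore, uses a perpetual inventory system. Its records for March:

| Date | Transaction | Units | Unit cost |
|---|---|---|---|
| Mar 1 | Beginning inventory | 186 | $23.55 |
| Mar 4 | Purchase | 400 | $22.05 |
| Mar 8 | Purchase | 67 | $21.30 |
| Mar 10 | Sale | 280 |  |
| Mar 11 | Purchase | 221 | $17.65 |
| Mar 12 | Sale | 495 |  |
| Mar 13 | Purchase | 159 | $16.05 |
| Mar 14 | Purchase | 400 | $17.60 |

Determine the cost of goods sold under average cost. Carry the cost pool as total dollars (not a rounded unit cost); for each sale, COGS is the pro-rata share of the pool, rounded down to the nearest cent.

After Mar 1: 186 on hand, pool $4,380.30 (≈ $23.5500 each)
After Mar 4: 586 on hand, pool $13,200.30 (≈ $22.5261 each)
After Mar 8: 653 on hand, pool $14,627.40 (≈ $22.4003 each)
Mar 10, sell 280: 280/653 × $14,627.40 → $6,272.08
After Mar 11: 594 on hand, pool $12,255.97 (≈ $20.6329 each)
Mar 12, sell 495: 495/594 × $12,255.97 → $10,213.30
After Mar 13: 258 on hand, pool $4,594.62 (≈ $17.8086 each)
After Mar 14: 658 on hand, pool $11,634.62 (≈ $17.6818 each)
Total COGS = $6,272.08 + $10,213.30 = $16,485.38
Ending inventory (cost pool remaining) = $11,634.62
Check: goods available $28,120.00 = COGS $16,485.38 + ending $11,634.62

COGS = $16,485.38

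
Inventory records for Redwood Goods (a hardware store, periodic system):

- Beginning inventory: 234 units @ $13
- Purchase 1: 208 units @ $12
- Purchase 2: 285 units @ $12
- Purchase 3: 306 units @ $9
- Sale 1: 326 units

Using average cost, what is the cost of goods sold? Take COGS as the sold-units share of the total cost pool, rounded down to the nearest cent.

Sale 1, sell 326: 326/1033 × $11,712.00 → $3,696.13
Ending inventory (cost pool remaining) = $8,015.87

COGS = $3,696.13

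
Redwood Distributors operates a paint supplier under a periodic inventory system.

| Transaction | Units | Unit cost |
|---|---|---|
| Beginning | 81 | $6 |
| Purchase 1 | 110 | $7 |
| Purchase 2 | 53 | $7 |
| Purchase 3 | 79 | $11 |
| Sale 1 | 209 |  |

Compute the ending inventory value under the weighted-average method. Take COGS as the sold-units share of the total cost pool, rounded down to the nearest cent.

Sale 1, sell 209: 209/323 × $2,496.00 → $1,615.05
Ending inventory (cost pool remaining) = $880.95

Ending inventory = $880.95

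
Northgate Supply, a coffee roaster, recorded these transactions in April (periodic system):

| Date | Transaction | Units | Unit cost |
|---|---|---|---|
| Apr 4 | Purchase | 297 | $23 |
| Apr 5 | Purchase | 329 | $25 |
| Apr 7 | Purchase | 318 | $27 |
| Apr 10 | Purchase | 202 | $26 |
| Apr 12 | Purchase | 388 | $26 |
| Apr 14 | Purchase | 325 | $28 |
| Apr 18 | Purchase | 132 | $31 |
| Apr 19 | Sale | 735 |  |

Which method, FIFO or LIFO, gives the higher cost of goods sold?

FIFO COGS: 297 @ $23 + 329 @ $25 + 109 @ $27 = $17,999
LIFO COGS: 132 @ $31 + 325 @ $28 + 278 @ $26 = $20,420

LIFO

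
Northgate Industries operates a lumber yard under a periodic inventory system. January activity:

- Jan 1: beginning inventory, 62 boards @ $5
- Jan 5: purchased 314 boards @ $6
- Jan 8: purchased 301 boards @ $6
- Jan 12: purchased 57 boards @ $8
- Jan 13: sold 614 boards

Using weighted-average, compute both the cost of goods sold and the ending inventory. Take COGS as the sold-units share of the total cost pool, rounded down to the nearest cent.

Jan 13, sell 614: 614/734 × $4,456.00 → $3,727.49
Ending inventory (cost pool remaining) = $728.51

COGS = $3,727.49; ending inventory = $728.51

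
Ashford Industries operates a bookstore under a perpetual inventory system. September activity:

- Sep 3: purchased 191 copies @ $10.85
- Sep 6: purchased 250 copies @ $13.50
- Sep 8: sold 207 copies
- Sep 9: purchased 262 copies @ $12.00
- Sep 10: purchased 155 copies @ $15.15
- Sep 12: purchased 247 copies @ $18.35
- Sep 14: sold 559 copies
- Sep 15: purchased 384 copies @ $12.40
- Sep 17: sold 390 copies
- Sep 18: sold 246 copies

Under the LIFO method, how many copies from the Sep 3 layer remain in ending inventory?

Sep 8, 207 sold [LIFO — newest first]: 207 @ $13.50 = $2,794.50
Sep 14, 559 sold [LIFO — newest first]: 247 @ $18.35 + 155 @ $15.15 + 157 @ $12.00 = $8,764.70
Sep 17, 390 sold [LIFO — newest first]: 384 @ $12.40 + 6 @ $12.00 = $4,833.60
Sep 18, 246 sold [LIFO — newest first]: 99 @ $12.00 + 43 @ $13.50 + 104 @ $10.85 = $2,896.90
Total COGS = $2,794.50 + $8,764.70 + $4,833.60 + $2,896.90 = $19,289.70
Ending inventory: 87 @ $10.85 = $943.95

87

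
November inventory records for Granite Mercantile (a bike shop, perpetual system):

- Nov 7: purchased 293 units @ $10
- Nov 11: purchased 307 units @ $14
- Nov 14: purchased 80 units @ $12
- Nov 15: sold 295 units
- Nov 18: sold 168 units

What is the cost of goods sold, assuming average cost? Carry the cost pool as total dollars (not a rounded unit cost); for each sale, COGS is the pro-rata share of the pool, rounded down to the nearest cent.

COGS = $5,575.06

After Nov 7: 293 on hand, pool $2,930.00 (≈ $10.0000 each)
After Nov 11: 600 on hand, pool $7,228.00 (≈ $12.0467 each)
After Nov 14: 680 on hand, pool $8,188.00 (≈ $12.0412 each)
Nov 15, sell 295: 295/680 × $8,188.00 → $3,552.14
Nov 18, sell 168: 168/385 × $4,635.86 → $2,022.92
Total COGS = $3,552.14 + $2,022.92 = $5,575.06
Ending inventory (cost pool remaining) = $2,612.94
Check: goods available $8,188.00 = COGS $5,575.06 + ending $2,612.94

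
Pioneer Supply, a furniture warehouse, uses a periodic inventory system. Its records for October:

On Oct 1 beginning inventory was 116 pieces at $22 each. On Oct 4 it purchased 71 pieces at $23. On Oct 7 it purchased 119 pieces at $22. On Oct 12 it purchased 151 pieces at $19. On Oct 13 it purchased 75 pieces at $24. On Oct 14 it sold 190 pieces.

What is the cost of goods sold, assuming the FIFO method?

COGS = $4,251

Oct 14, 190 sold [FIFO — oldest first]: 116 @ $22 + 71 @ $23 + 3 @ $22 = $4,251
Ending inventory: 116 @ $22 + 151 @ $19 + 75 @ $24 = $7,221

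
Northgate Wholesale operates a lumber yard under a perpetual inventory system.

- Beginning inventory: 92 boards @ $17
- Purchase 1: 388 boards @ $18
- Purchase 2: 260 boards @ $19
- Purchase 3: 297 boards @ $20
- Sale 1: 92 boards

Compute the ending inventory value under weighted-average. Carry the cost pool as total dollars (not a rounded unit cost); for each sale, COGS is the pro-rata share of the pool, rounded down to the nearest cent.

Ending inventory = $17,704.40

After Beginning: 92 on hand, pool $1,564.00 (≈ $17.0000 each)
After Purchase 1: 480 on hand, pool $8,548.00 (≈ $17.8083 each)
After Purchase 2: 740 on hand, pool $13,488.00 (≈ $18.2270 each)
After Purchase 3: 1037 on hand, pool $19,428.00 (≈ $18.7348 each)
Sale 1, sell 92: 92/1037 × $19,428.00 → $1,723.60
Ending inventory (cost pool remaining) = $17,704.40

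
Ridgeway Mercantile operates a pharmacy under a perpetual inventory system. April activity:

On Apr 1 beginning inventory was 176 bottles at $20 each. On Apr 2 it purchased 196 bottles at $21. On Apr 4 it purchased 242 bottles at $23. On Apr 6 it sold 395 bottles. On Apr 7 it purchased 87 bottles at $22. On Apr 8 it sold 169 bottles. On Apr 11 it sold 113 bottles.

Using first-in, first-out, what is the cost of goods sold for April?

COGS = $14,588

Apr 6, 395 sold [FIFO — oldest first]: 176 @ $20 + 196 @ $21 + 23 @ $23 = $8,165
Apr 8, 169 sold [FIFO — oldest first]: 169 @ $23 = $3,887
Apr 11, 113 sold [FIFO — oldest first]: 50 @ $23 + 63 @ $22 = $2,536
Total COGS = $8,165 + $3,887 + $2,536 = $14,588
Ending inventory: 24 @ $22 = $528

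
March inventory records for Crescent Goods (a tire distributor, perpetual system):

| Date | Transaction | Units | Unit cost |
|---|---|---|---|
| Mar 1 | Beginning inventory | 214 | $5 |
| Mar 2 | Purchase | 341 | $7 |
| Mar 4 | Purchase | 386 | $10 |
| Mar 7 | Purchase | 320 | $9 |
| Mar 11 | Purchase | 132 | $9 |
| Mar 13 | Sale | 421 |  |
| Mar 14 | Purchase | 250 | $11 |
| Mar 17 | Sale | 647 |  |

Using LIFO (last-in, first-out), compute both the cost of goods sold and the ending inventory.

COGS = $10,478; ending inventory = $3,657

Mar 13, 421 sold [LIFO — newest first]: 132 @ $9 + 289 @ $9 = $3,789
Mar 17, 647 sold [LIFO — newest first]: 250 @ $11 + 31 @ $9 + 366 @ $10 = $6,689
Total COGS = $3,789 + $6,689 = $10,478
Ending inventory: 214 @ $5 + 341 @ $7 + 20 @ $10 = $3,657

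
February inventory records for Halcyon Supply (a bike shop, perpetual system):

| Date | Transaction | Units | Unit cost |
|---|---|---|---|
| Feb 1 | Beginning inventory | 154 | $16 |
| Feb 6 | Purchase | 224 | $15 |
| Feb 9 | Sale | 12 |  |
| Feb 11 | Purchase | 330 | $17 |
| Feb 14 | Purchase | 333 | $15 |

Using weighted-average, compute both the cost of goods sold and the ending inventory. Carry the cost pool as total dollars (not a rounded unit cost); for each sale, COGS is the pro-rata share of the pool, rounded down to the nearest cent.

COGS = $184.88; ending inventory = $16,244.12

After Feb 1: 154 on hand, pool $2,464.00 (≈ $16.0000 each)
After Feb 6: 378 on hand, pool $5,824.00 (≈ $15.4074 each)
Feb 9, sell 12: 12/378 × $5,824.00 → $184.88
After Feb 11: 696 on hand, pool $11,249.12 (≈ $16.1625 each)
After Feb 14: 1029 on hand, pool $16,244.12 (≈ $15.7863 each)
Ending inventory (cost pool remaining) = $16,244.12
Check: goods available $16,429.00 = COGS $184.88 + ending $16,244.12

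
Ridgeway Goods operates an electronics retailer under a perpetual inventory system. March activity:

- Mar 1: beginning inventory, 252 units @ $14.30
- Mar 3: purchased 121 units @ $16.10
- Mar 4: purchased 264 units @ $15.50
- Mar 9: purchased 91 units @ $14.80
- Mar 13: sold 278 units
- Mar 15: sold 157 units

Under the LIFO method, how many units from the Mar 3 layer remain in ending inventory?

41

Mar 13, 278 sold [LIFO — newest first]: 91 @ $14.80 + 187 @ $15.50 = $4,245.30
Mar 15, 157 sold [LIFO — newest first]: 77 @ $15.50 + 80 @ $16.10 = $2,481.50
Total COGS = $4,245.30 + $2,481.50 = $6,726.80
Ending inventory: 252 @ $14.30 + 41 @ $16.10 = $4,263.70
Check: goods available $10,990.50 = COGS $6,726.80 + ending $4,263.70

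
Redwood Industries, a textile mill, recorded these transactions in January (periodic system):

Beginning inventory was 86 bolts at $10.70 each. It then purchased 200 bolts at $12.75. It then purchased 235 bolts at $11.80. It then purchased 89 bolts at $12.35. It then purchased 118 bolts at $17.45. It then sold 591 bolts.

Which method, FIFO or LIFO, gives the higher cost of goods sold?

FIFO COGS: 86 @ $10.70 + 200 @ $12.75 + 235 @ $11.80 + 70 @ $12.35 = $7,107.70
LIFO COGS: 118 @ $17.45 + 89 @ $12.35 + 235 @ $11.80 + 149 @ $12.75 = $7,831.00

LIFO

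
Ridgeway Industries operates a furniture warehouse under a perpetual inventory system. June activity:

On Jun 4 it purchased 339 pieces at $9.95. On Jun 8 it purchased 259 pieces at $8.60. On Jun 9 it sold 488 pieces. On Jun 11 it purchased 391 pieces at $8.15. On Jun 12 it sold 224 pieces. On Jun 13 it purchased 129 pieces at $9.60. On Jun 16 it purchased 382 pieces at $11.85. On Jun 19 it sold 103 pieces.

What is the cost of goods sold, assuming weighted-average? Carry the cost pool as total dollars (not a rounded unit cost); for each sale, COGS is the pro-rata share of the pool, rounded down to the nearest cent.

COGS = $7,513.93

After Jun 4: 339 on hand, pool $3,373.05 (≈ $9.9500 each)
After Jun 8: 598 on hand, pool $5,600.45 (≈ $9.3653 each)
Jun 9, sell 488: 488/598 × $5,600.45 → $4,570.26
After Jun 11: 501 on hand, pool $4,216.84 (≈ $8.4168 each)
Jun 12, sell 224: 224/501 × $4,216.84 → $1,885.37
After Jun 13: 406 on hand, pool $3,569.87 (≈ $8.7928 each)
After Jun 16: 788 on hand, pool $8,096.57 (≈ $10.2748 each)
Jun 19, sell 103: 103/788 × $8,096.57 → $1,058.30
Total COGS = $4,570.26 + $1,885.37 + $1,058.30 = $7,513.93
Ending inventory (cost pool remaining) = $7,038.27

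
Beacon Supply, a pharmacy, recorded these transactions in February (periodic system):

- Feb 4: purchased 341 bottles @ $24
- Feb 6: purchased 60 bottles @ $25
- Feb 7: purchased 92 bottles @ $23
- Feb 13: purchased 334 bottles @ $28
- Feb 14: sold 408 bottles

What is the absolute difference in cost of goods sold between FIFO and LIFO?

FIFO COGS: 341 @ $24 + 60 @ $25 + 7 @ $23 = $9,845
LIFO COGS: 334 @ $28 + 74 @ $23 = $11,054
Difference = |$9,845 − $11,054| = $1,209

$1,209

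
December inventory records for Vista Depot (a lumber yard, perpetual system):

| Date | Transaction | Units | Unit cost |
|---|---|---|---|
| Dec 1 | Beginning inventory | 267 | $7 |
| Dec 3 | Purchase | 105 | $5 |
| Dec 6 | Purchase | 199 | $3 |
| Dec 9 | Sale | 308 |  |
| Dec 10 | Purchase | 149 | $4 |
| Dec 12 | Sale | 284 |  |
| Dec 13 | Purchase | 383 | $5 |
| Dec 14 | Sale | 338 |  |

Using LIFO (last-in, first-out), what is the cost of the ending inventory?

Ending inventory = $1,121

Dec 9, 308 sold [LIFO — newest first]: 199 @ $3 + 105 @ $5 + 4 @ $7 = $1,150
Dec 12, 284 sold [LIFO — newest first]: 149 @ $4 + 135 @ $7 = $1,541
Dec 14, 338 sold [LIFO — newest first]: 338 @ $5 = $1,690
Total COGS = $1,150 + $1,541 + $1,690 = $4,381
Ending inventory: 128 @ $7 + 45 @ $5 = $1,121
Check: goods available $5,502 = COGS $4,381 + ending $1,121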